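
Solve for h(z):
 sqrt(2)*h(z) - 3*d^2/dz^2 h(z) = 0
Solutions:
 h(z) = C1*exp(-2^(1/4)*sqrt(3)*z/3) + C2*exp(2^(1/4)*sqrt(3)*z/3)


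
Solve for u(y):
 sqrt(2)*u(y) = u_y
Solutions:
 u(y) = C1*exp(sqrt(2)*y)


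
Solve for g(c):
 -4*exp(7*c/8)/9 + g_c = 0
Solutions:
 g(c) = C1 + 32*exp(7*c/8)/63


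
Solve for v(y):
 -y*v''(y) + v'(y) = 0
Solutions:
 v(y) = C1 + C2*y^2


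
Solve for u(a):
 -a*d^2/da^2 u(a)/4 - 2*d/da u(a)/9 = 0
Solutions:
 u(a) = C1 + C2*a^(1/9)


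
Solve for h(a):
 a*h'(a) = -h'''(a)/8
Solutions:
 h(a) = C1 + Integral(C2*airyai(-2*a) + C3*airybi(-2*a), a)


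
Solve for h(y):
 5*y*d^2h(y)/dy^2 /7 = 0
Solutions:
 h(y) = C1 + C2*y


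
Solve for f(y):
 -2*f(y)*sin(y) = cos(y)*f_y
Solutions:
 f(y) = C1*cos(y)^2


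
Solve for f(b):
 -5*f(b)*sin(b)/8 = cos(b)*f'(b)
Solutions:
 f(b) = C1*cos(b)^(5/8)


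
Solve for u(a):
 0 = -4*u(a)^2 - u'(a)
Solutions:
 u(a) = 1/(C1 + 4*a)


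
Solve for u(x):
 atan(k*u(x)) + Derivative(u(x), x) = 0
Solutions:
 Integral(1/atan(_y*k), (_y, u(x))) = C1 - x


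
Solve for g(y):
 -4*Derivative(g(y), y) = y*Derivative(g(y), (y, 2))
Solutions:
 g(y) = C1 + C2/y^3


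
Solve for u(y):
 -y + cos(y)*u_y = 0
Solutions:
 u(y) = C1 + Integral(y/cos(y), y)


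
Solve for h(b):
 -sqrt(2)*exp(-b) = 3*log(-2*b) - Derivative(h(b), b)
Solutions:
 h(b) = C1 + 3*b*log(-b) + 3*b*(-1 + log(2)) - sqrt(2)*exp(-b)


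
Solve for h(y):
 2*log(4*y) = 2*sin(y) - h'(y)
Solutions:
 h(y) = C1 - 2*y*log(y) - 4*y*log(2) + 2*y - 2*cos(y)


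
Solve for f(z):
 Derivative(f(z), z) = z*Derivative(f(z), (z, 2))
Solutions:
 f(z) = C1 + C2*z^2


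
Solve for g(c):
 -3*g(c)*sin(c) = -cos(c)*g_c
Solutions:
 g(c) = C1/cos(c)^3


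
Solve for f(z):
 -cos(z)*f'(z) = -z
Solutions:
 f(z) = C1 + Integral(z/cos(z), z)


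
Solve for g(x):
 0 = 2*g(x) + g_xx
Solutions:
 g(x) = C1*sin(sqrt(2)*x) + C2*cos(sqrt(2)*x)


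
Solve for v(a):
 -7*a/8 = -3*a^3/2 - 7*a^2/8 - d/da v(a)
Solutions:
 v(a) = C1 - 3*a^4/8 - 7*a^3/24 + 7*a^2/16


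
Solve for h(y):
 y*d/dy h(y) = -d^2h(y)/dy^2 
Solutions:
 h(y) = C1 + C2*erf(sqrt(2)*y/2)


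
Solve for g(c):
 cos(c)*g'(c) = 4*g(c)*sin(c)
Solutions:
 g(c) = C1/cos(c)^4


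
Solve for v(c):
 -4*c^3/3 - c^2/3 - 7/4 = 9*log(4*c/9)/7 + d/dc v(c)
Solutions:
 v(c) = C1 - c^4/3 - c^3/9 - 9*c*log(c)/7 - 18*c*log(2)/7 - 13*c/28 + 18*c*log(3)/7


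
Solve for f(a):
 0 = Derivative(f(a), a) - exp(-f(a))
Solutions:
 f(a) = log(C1 + a)


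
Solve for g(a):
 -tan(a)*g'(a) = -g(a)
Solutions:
 g(a) = C1*sin(a)


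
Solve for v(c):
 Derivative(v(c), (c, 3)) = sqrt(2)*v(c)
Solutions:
 v(c) = C3*exp(2^(1/6)*c) + (C1*sin(2^(1/6)*sqrt(3)*c/2) + C2*cos(2^(1/6)*sqrt(3)*c/2))*exp(-2^(1/6)*c/2)


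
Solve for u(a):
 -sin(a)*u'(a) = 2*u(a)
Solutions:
 u(a) = C1*(cos(a) + 1)/(cos(a) - 1)


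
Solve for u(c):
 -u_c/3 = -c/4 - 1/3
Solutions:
 u(c) = C1 + 3*c^2/8 + c


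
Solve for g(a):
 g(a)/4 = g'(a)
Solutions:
 g(a) = C1*exp(a/4)


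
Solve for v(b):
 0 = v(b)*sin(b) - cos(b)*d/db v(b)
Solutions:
 v(b) = C1/cos(b)


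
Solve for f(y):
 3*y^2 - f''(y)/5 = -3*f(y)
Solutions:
 f(y) = C1*exp(-sqrt(15)*y) + C2*exp(sqrt(15)*y) - y^2 - 2/15


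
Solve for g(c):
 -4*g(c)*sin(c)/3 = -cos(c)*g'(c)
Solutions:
 g(c) = C1/cos(c)^(4/3)


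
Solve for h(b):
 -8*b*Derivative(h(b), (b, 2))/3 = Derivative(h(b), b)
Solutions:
 h(b) = C1 + C2*b^(5/8)


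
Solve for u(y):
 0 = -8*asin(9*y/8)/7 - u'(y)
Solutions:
 u(y) = C1 - 8*y*asin(9*y/8)/7 - 8*sqrt(64 - 81*y^2)/63


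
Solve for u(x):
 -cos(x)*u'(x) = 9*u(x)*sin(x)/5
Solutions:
 u(x) = C1*cos(x)^(9/5)


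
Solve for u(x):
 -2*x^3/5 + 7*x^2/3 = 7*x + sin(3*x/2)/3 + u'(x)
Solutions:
 u(x) = C1 - x^4/10 + 7*x^3/9 - 7*x^2/2 + 2*cos(3*x/2)/9


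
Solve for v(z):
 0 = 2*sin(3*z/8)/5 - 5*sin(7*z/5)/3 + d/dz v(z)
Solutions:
 v(z) = C1 + 16*cos(3*z/8)/15 - 25*cos(7*z/5)/21


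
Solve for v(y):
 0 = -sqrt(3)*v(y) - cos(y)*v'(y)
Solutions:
 v(y) = C1*(sin(y) - 1)^(sqrt(3)/2)/(sin(y) + 1)^(sqrt(3)/2)


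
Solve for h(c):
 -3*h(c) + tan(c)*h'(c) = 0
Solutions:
 h(c) = C1*sin(c)^3


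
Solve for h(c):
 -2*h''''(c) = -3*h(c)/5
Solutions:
 h(c) = C1*exp(-10^(3/4)*3^(1/4)*c/10) + C2*exp(10^(3/4)*3^(1/4)*c/10) + C3*sin(10^(3/4)*3^(1/4)*c/10) + C4*cos(10^(3/4)*3^(1/4)*c/10)


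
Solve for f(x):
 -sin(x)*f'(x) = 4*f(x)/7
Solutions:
 f(x) = C1*(cos(x) + 1)^(2/7)/(cos(x) - 1)^(2/7)


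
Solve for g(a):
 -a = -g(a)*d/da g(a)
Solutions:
 g(a) = -sqrt(C1 + a^2)
 g(a) = sqrt(C1 + a^2)


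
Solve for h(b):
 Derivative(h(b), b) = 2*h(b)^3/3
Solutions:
 h(b) = -sqrt(6)*sqrt(-1/(C1 + 2*b))/2
 h(b) = sqrt(6)*sqrt(-1/(C1 + 2*b))/2


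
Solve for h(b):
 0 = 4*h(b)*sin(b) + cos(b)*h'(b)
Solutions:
 h(b) = C1*cos(b)^4


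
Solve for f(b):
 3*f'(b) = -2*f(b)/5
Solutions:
 f(b) = C1*exp(-2*b/15)


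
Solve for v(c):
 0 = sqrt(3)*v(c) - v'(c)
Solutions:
 v(c) = C1*exp(sqrt(3)*c)


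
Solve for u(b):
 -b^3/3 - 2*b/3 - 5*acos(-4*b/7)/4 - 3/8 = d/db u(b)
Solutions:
 u(b) = C1 - b^4/12 - b^2/3 - 5*b*acos(-4*b/7)/4 - 3*b/8 - 5*sqrt(49 - 16*b^2)/16


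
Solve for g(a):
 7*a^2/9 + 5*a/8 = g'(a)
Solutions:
 g(a) = C1 + 7*a^3/27 + 5*a^2/16


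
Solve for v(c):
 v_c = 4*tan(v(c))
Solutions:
 v(c) = pi - asin(C1*exp(4*c))
 v(c) = asin(C1*exp(4*c))


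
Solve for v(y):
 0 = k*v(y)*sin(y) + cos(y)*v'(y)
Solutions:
 v(y) = C1*exp(k*log(cos(y)))


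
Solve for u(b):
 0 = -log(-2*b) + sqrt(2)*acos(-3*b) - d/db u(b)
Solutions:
 u(b) = C1 - b*log(-b) - b*log(2) + b + sqrt(2)*(b*acos(-3*b) + sqrt(1 - 9*b^2)/3)


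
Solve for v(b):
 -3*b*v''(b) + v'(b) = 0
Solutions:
 v(b) = C1 + C2*b^(4/3)


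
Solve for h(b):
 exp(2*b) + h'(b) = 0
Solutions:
 h(b) = C1 - exp(2*b)/2


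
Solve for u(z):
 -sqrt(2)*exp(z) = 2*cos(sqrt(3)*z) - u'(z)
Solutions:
 u(z) = C1 + sqrt(2)*exp(z) + 2*sqrt(3)*sin(sqrt(3)*z)/3


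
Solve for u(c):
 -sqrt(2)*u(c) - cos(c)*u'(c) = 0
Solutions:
 u(c) = C1*(sin(c) - 1)^(sqrt(2)/2)/(sin(c) + 1)^(sqrt(2)/2)


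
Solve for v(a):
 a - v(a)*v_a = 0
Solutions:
 v(a) = -sqrt(C1 + a^2)
 v(a) = sqrt(C1 + a^2)


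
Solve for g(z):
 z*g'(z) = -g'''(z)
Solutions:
 g(z) = C1 + Integral(C2*airyai(-z) + C3*airybi(-z), z)


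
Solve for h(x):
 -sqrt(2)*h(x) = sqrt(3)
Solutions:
 h(x) = -sqrt(6)/2


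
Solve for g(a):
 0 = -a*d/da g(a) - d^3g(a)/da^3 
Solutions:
 g(a) = C1 + Integral(C2*airyai(-a) + C3*airybi(-a), a)


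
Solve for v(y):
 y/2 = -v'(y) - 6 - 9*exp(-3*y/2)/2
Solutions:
 v(y) = C1 - y^2/4 - 6*y + 3*exp(-3*y/2)


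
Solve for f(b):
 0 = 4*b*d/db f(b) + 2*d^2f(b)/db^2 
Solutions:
 f(b) = C1 + C2*erf(b)


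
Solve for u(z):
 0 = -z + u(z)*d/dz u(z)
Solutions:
 u(z) = -sqrt(C1 + z^2)
 u(z) = sqrt(C1 + z^2)


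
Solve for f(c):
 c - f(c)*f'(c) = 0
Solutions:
 f(c) = -sqrt(C1 + c^2)
 f(c) = sqrt(C1 + c^2)


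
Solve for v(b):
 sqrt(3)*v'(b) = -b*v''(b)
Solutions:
 v(b) = C1 + C2*b^(1 - sqrt(3))


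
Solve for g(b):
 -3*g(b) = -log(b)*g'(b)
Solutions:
 g(b) = C1*exp(3*li(b))


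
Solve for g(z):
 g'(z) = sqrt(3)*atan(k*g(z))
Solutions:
 Integral(1/atan(_y*k), (_y, g(z))) = C1 + sqrt(3)*z


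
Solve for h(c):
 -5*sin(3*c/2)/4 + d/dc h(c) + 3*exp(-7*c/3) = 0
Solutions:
 h(c) = C1 - 5*cos(3*c/2)/6 + 9*exp(-7*c/3)/7


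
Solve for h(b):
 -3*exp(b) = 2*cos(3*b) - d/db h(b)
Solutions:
 h(b) = C1 + 3*exp(b) + 2*sin(3*b)/3


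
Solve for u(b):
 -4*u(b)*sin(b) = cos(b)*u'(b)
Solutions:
 u(b) = C1*cos(b)^4


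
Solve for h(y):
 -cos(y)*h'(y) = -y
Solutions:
 h(y) = C1 + Integral(y/cos(y), y)


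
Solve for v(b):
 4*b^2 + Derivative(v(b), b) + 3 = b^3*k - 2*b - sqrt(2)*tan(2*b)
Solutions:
 v(b) = C1 + b^4*k/4 - 4*b^3/3 - b^2 - 3*b + sqrt(2)*log(cos(2*b))/2


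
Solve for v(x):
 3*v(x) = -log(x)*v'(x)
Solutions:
 v(x) = C1*exp(-3*li(x))


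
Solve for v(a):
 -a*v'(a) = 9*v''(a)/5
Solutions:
 v(a) = C1 + C2*erf(sqrt(10)*a/6)


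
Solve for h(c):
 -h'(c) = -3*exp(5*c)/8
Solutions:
 h(c) = C1 + 3*exp(5*c)/40


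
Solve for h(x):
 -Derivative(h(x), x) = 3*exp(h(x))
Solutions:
 h(x) = log(1/(C1 + 3*x))


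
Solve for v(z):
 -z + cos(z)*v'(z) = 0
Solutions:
 v(z) = C1 + Integral(z/cos(z), z)


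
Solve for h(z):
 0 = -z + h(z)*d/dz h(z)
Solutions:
 h(z) = -sqrt(C1 + z^2)
 h(z) = sqrt(C1 + z^2)


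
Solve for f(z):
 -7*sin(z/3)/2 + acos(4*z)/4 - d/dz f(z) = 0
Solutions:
 f(z) = C1 + z*acos(4*z)/4 - sqrt(1 - 16*z^2)/16 + 21*cos(z/3)/2


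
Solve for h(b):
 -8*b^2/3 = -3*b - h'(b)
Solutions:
 h(b) = C1 + 8*b^3/9 - 3*b^2/2


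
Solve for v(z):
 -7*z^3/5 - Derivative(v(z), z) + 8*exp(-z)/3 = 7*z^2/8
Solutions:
 v(z) = C1 - 7*z^4/20 - 7*z^3/24 - 8*exp(-z)/3


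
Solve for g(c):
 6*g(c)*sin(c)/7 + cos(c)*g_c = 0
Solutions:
 g(c) = C1*cos(c)^(6/7)


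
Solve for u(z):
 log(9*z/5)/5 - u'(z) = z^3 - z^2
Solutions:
 u(z) = C1 - z^4/4 + z^3/3 + z*log(z)/5 - z*log(5)/5 - z/5 + 2*z*log(3)/5


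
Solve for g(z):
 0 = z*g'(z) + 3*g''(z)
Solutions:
 g(z) = C1 + C2*erf(sqrt(6)*z/6)


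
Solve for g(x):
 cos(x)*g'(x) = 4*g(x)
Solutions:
 g(x) = C1*(sin(x)^2 + 2*sin(x) + 1)/(sin(x)^2 - 2*sin(x) + 1)


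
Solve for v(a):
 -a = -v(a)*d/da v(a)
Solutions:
 v(a) = -sqrt(C1 + a^2)
 v(a) = sqrt(C1 + a^2)


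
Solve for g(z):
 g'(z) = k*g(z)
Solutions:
 g(z) = C1*exp(k*z)


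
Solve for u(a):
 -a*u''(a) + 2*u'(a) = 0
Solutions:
 u(a) = C1 + C2*a^3


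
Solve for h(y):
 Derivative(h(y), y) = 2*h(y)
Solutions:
 h(y) = C1*exp(2*y)


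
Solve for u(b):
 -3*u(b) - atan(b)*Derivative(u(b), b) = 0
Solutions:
 u(b) = C1*exp(-3*Integral(1/atan(b), b))


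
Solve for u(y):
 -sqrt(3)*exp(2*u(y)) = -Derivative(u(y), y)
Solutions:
 u(y) = log(-sqrt(-1/(C1 + sqrt(3)*y))) - log(2)/2
 u(y) = log(-1/(C1 + sqrt(3)*y))/2 - log(2)/2


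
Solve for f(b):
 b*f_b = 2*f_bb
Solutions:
 f(b) = C1 + C2*erfi(b/2)


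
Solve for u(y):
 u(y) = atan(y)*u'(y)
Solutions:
 u(y) = C1*exp(Integral(1/atan(y), y))


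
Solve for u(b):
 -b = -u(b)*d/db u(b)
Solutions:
 u(b) = -sqrt(C1 + b^2)
 u(b) = sqrt(C1 + b^2)


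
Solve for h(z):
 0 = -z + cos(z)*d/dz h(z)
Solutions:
 h(z) = C1 + Integral(z/cos(z), z)


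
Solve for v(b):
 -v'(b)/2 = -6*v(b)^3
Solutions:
 v(b) = -sqrt(2)*sqrt(-1/(C1 + 12*b))/2
 v(b) = sqrt(2)*sqrt(-1/(C1 + 12*b))/2


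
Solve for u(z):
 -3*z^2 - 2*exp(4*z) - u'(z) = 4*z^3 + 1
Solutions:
 u(z) = C1 - z^4 - z^3 - z - exp(4*z)/2


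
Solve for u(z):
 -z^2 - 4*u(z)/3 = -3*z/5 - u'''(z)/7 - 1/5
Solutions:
 u(z) = C3*exp(28^(1/3)*3^(2/3)*z/3) - 3*z^2/4 + 9*z/20 + (C1*sin(28^(1/3)*3^(1/6)*z/2) + C2*cos(28^(1/3)*3^(1/6)*z/2))*exp(-28^(1/3)*3^(2/3)*z/6) + 3/20


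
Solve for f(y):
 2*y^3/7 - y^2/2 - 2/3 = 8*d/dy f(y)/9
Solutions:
 f(y) = C1 + 9*y^4/112 - 3*y^3/16 - 3*y/4


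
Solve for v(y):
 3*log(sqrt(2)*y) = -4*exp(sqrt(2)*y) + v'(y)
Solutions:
 v(y) = C1 + 3*y*log(y) + y*(-3 + 3*log(2)/2) + 2*sqrt(2)*exp(sqrt(2)*y)


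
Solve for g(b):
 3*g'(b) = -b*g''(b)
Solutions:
 g(b) = C1 + C2/b^2


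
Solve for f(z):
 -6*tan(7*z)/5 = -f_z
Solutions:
 f(z) = C1 - 6*log(cos(7*z))/35


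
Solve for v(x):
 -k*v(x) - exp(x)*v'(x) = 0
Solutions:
 v(x) = C1*exp(k*exp(-x))


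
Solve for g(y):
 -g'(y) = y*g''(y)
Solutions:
 g(y) = C1 + C2*log(y)


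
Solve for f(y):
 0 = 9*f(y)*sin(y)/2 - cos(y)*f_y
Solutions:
 f(y) = C1/cos(y)^(9/2)


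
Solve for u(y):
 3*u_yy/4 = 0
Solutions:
 u(y) = C1 + C2*y


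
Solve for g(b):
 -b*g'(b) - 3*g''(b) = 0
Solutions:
 g(b) = C1 + C2*erf(sqrt(6)*b/6)


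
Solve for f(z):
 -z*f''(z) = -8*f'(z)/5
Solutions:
 f(z) = C1 + C2*z^(13/5)


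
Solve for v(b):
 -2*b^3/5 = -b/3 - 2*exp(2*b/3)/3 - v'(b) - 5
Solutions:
 v(b) = C1 + b^4/10 - b^2/6 - 5*b - exp(b)^(2/3)


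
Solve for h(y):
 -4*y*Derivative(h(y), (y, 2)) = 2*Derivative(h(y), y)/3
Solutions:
 h(y) = C1 + C2*y^(5/6)


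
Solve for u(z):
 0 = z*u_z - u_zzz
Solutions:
 u(z) = C1 + Integral(C2*airyai(z) + C3*airybi(z), z)


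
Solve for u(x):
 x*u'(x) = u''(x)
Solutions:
 u(x) = C1 + C2*erfi(sqrt(2)*x/2)


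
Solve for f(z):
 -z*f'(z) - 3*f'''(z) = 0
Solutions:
 f(z) = C1 + Integral(C2*airyai(-3^(2/3)*z/3) + C3*airybi(-3^(2/3)*z/3), z)


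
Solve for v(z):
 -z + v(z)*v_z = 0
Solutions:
 v(z) = -sqrt(C1 + z^2)
 v(z) = sqrt(C1 + z^2)


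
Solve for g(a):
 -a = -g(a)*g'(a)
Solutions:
 g(a) = -sqrt(C1 + a^2)
 g(a) = sqrt(C1 + a^2)


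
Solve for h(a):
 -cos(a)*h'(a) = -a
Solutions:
 h(a) = C1 + Integral(a/cos(a), a)


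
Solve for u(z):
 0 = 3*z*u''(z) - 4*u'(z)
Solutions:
 u(z) = C1 + C2*z^(7/3)


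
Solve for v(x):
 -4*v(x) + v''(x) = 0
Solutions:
 v(x) = C1*exp(-2*x) + C2*exp(2*x)


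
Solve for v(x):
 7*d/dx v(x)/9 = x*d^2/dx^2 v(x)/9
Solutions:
 v(x) = C1 + C2*x^8


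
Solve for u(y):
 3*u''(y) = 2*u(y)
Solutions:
 u(y) = C1*exp(-sqrt(6)*y/3) + C2*exp(sqrt(6)*y/3)


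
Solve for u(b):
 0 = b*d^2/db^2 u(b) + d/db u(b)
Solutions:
 u(b) = C1 + C2*log(b)


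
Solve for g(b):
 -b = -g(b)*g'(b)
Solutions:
 g(b) = -sqrt(C1 + b^2)
 g(b) = sqrt(C1 + b^2)


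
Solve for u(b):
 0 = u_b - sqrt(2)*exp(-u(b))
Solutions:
 u(b) = log(C1 + sqrt(2)*b)


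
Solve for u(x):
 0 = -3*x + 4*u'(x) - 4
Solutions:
 u(x) = C1 + 3*x^2/8 + x


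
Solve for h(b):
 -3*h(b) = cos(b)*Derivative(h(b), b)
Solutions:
 h(b) = C1*(sin(b) - 1)^(3/2)/(sin(b) + 1)^(3/2)


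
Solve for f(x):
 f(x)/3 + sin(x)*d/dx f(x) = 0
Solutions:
 f(x) = C1*(cos(x) + 1)^(1/6)/(cos(x) - 1)^(1/6)


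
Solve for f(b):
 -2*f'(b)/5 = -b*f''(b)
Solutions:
 f(b) = C1 + C2*b^(7/5)


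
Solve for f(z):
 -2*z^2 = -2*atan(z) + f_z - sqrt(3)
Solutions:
 f(z) = C1 - 2*z^3/3 + 2*z*atan(z) + sqrt(3)*z - log(z^2 + 1)


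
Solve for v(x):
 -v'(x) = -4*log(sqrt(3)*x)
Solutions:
 v(x) = C1 + 4*x*log(x) - 4*x + x*log(9)


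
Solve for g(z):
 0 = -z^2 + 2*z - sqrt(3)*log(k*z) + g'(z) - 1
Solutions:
 g(z) = C1 + z^3/3 - z^2 + sqrt(3)*z*log(k*z) + z*(1 - sqrt(3))


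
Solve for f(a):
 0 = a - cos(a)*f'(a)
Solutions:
 f(a) = C1 + Integral(a/cos(a), a)


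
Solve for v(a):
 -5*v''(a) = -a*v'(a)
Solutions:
 v(a) = C1 + C2*erfi(sqrt(10)*a/10)


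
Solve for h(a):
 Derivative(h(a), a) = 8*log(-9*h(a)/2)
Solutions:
 -Integral(1/(log(-_y) - log(2) + 2*log(3)), (_y, h(a)))/8 = C1 - a


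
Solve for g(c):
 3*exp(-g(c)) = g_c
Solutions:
 g(c) = log(C1 + 3*c)


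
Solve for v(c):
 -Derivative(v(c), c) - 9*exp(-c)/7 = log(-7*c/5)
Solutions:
 v(c) = C1 - c*log(-c) + c*(-log(7) + 1 + log(5)) + 9*exp(-c)/7


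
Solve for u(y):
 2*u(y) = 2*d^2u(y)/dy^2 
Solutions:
 u(y) = C1*exp(-y) + C2*exp(y)


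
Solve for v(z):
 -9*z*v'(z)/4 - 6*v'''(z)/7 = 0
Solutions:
 v(z) = C1 + Integral(C2*airyai(-21^(1/3)*z/2) + C3*airybi(-21^(1/3)*z/2), z)


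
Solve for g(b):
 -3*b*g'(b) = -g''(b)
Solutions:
 g(b) = C1 + C2*erfi(sqrt(6)*b/2)


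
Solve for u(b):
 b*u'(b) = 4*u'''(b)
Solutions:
 u(b) = C1 + Integral(C2*airyai(2^(1/3)*b/2) + C3*airybi(2^(1/3)*b/2), b)


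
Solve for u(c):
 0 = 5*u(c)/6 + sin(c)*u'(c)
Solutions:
 u(c) = C1*(cos(c) + 1)^(5/12)/(cos(c) - 1)^(5/12)


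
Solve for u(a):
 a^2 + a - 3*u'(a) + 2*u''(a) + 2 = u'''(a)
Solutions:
 u(a) = C1 + a^3/9 + 7*a^2/18 + 26*a/27 + (C2*sin(sqrt(2)*a) + C3*cos(sqrt(2)*a))*exp(a)


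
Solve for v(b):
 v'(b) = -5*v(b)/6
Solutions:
 v(b) = C1*exp(-5*b/6)


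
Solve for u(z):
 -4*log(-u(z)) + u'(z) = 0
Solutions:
 -li(-u(z)) = C1 + 4*z


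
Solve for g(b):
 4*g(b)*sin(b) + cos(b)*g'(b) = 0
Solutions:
 g(b) = C1*cos(b)^4


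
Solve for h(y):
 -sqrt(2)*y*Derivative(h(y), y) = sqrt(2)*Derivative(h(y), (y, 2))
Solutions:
 h(y) = C1 + C2*erf(sqrt(2)*y/2)


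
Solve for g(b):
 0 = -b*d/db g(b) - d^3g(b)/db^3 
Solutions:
 g(b) = C1 + Integral(C2*airyai(-b) + C3*airybi(-b), b)


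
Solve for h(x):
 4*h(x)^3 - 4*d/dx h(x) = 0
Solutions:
 h(x) = -sqrt(2)*sqrt(-1/(C1 + x))/2
 h(x) = sqrt(2)*sqrt(-1/(C1 + x))/2


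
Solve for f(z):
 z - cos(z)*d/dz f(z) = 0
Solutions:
 f(z) = C1 + Integral(z/cos(z), z)


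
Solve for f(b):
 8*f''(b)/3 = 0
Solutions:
 f(b) = C1 + C2*b


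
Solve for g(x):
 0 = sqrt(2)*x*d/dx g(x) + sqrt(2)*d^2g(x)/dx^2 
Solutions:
 g(x) = C1 + C2*erf(sqrt(2)*x/2)


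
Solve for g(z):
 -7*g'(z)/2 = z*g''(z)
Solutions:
 g(z) = C1 + C2/z^(5/2)


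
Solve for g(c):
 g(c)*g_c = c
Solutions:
 g(c) = -sqrt(C1 + c^2)
 g(c) = sqrt(C1 + c^2)


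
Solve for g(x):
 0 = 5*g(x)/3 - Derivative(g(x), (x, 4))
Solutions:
 g(x) = C1*exp(-3^(3/4)*5^(1/4)*x/3) + C2*exp(3^(3/4)*5^(1/4)*x/3) + C3*sin(3^(3/4)*5^(1/4)*x/3) + C4*cos(3^(3/4)*5^(1/4)*x/3)


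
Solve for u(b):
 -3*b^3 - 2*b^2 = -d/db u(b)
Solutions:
 u(b) = C1 + 3*b^4/4 + 2*b^3/3


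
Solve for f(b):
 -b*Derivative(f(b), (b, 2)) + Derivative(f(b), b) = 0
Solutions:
 f(b) = C1 + C2*b^2


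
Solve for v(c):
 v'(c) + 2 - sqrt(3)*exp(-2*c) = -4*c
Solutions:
 v(c) = C1 - 2*c^2 - 2*c - sqrt(3)*exp(-2*c)/2


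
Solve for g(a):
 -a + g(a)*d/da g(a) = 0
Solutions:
 g(a) = -sqrt(C1 + a^2)
 g(a) = sqrt(C1 + a^2)


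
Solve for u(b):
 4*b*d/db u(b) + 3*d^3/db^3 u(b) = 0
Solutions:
 u(b) = C1 + Integral(C2*airyai(-6^(2/3)*b/3) + C3*airybi(-6^(2/3)*b/3), b)


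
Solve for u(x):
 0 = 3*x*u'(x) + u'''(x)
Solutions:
 u(x) = C1 + Integral(C2*airyai(-3^(1/3)*x) + C3*airybi(-3^(1/3)*x), x)


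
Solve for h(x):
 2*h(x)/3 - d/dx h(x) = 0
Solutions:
 h(x) = C1*exp(2*x/3)


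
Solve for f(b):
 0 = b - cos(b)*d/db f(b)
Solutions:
 f(b) = C1 + Integral(b/cos(b), b)


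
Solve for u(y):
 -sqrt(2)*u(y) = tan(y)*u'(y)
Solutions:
 u(y) = C1/sin(y)^(sqrt(2))


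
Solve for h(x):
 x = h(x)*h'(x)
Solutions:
 h(x) = -sqrt(C1 + x^2)
 h(x) = sqrt(C1 + x^2)


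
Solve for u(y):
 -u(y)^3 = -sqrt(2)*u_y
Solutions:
 u(y) = -sqrt(-1/(C1 + sqrt(2)*y))
 u(y) = sqrt(-1/(C1 + sqrt(2)*y))


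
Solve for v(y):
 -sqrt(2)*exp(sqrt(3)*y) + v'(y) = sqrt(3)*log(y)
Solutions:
 v(y) = C1 + sqrt(3)*y*log(y) - sqrt(3)*y + sqrt(6)*exp(sqrt(3)*y)/3


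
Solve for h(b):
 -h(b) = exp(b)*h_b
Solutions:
 h(b) = C1*exp(exp(-b))


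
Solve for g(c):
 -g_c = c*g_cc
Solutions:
 g(c) = C1 + C2*log(c)


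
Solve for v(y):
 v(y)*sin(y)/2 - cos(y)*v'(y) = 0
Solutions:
 v(y) = C1/sqrt(cos(y))


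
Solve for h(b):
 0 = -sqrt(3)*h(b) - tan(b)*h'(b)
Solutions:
 h(b) = C1/sin(b)^(sqrt(3))


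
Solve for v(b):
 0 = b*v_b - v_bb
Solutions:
 v(b) = C1 + C2*erfi(sqrt(2)*b/2)


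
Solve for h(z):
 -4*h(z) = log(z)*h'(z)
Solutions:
 h(z) = C1*exp(-4*li(z))


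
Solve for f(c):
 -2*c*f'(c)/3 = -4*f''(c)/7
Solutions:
 f(c) = C1 + C2*erfi(sqrt(21)*c/6)


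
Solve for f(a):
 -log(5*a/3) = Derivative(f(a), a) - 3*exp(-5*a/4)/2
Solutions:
 f(a) = C1 - a*log(a) + a*(-log(5) + 1 + log(3)) - 6*exp(-5*a/4)/5


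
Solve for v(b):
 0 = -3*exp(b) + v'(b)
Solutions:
 v(b) = C1 + 3*exp(b)


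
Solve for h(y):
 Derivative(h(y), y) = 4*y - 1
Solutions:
 h(y) = C1 + 2*y^2 - y


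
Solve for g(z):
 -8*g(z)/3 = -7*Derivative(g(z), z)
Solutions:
 g(z) = C1*exp(8*z/21)


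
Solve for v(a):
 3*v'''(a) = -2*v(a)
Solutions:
 v(a) = C3*exp(-2^(1/3)*3^(2/3)*a/3) + (C1*sin(2^(1/3)*3^(1/6)*a/2) + C2*cos(2^(1/3)*3^(1/6)*a/2))*exp(2^(1/3)*3^(2/3)*a/6)


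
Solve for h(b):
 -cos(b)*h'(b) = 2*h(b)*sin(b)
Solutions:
 h(b) = C1*cos(b)^2


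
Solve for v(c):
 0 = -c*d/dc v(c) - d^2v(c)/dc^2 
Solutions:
 v(c) = C1 + C2*erf(sqrt(2)*c/2)


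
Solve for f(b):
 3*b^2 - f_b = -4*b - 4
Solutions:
 f(b) = C1 + b^3 + 2*b^2 + 4*b


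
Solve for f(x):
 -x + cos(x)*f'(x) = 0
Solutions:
 f(x) = C1 + Integral(x/cos(x), x)


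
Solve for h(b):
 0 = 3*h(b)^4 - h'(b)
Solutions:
 h(b) = (-1/(C1 + 9*b))^(1/3)
 h(b) = (-1/(C1 + 3*b))^(1/3)*(-3^(2/3) - 3*3^(1/6)*I)/6
 h(b) = (-1/(C1 + 3*b))^(1/3)*(-3^(2/3) + 3*3^(1/6)*I)/6


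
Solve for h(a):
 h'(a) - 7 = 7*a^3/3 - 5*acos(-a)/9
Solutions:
 h(a) = C1 + 7*a^4/12 - 5*a*acos(-a)/9 + 7*a - 5*sqrt(1 - a^2)/9


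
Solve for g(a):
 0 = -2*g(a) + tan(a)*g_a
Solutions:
 g(a) = C1*sin(a)^2


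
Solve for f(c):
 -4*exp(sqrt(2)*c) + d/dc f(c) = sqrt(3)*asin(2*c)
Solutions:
 f(c) = C1 + sqrt(3)*(c*asin(2*c) + sqrt(1 - 4*c^2)/2) + 2*sqrt(2)*exp(sqrt(2)*c)


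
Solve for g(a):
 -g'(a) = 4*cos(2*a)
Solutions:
 g(a) = C1 - 2*sin(2*a)


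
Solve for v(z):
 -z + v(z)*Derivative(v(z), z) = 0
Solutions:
 v(z) = -sqrt(C1 + z^2)
 v(z) = sqrt(C1 + z^2)


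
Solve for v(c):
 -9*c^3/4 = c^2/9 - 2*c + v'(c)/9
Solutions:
 v(c) = C1 - 81*c^4/16 - c^3/3 + 9*c^2


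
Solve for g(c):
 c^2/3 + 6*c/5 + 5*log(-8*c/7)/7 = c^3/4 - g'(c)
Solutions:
 g(c) = C1 + c^4/16 - c^3/9 - 3*c^2/5 - 5*c*log(-c)/7 + 5*c*(-3*log(2) + 1 + log(7))/7


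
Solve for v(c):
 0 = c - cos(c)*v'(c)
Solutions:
 v(c) = C1 + Integral(c/cos(c), c)


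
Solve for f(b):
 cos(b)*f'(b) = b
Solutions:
 f(b) = C1 + Integral(b/cos(b), b)


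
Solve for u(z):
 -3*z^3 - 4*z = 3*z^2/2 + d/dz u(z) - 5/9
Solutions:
 u(z) = C1 - 3*z^4/4 - z^3/2 - 2*z^2 + 5*z/9


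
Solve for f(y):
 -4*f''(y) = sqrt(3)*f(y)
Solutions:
 f(y) = C1*sin(3^(1/4)*y/2) + C2*cos(3^(1/4)*y/2)


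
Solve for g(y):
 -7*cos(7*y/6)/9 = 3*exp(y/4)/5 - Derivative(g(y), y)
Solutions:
 g(y) = C1 + 12*exp(y/4)/5 + 2*sin(7*y/6)/3


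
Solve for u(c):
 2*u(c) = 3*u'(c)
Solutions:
 u(c) = C1*exp(2*c/3)


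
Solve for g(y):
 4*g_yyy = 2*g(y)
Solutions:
 g(y) = C3*exp(2^(2/3)*y/2) + (C1*sin(2^(2/3)*sqrt(3)*y/4) + C2*cos(2^(2/3)*sqrt(3)*y/4))*exp(-2^(2/3)*y/4)


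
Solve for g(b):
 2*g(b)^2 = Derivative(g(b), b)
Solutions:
 g(b) = -1/(C1 + 2*b)


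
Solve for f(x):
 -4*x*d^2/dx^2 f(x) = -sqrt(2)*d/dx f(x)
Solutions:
 f(x) = C1 + C2*x^(sqrt(2)/4 + 1)


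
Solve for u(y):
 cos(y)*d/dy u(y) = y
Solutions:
 u(y) = C1 + Integral(y/cos(y), y)


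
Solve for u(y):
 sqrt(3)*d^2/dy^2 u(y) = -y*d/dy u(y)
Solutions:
 u(y) = C1 + C2*erf(sqrt(2)*3^(3/4)*y/6)


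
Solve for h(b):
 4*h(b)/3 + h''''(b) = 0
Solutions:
 h(b) = (C1*sin(3^(3/4)*b/3) + C2*cos(3^(3/4)*b/3))*exp(-3^(3/4)*b/3) + (C3*sin(3^(3/4)*b/3) + C4*cos(3^(3/4)*b/3))*exp(3^(3/4)*b/3)


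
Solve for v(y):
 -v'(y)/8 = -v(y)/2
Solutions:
 v(y) = C1*exp(4*y)


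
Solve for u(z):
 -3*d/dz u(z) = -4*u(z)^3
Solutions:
 u(z) = -sqrt(6)*sqrt(-1/(C1 + 4*z))/2
 u(z) = sqrt(6)*sqrt(-1/(C1 + 4*z))/2


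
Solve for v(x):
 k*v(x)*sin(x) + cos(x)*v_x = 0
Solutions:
 v(x) = C1*exp(k*log(cos(x)))


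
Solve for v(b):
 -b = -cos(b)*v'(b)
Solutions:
 v(b) = C1 + Integral(b/cos(b), b)


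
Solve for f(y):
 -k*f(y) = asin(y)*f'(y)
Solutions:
 f(y) = C1*exp(-k*Integral(1/asin(y), y))


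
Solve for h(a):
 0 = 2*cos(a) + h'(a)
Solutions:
 h(a) = C1 - 2*sin(a)


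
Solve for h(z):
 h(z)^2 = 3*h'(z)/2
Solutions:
 h(z) = -3/(C1 + 2*z)


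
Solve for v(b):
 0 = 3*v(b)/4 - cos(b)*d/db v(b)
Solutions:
 v(b) = C1*(sin(b) + 1)^(3/8)/(sin(b) - 1)^(3/8)


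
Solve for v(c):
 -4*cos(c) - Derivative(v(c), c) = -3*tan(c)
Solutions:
 v(c) = C1 - 3*log(cos(c)) - 4*sin(c)


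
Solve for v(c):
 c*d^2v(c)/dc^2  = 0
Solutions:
 v(c) = C1 + C2*c


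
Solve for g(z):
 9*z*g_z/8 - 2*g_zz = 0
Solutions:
 g(z) = C1 + C2*erfi(3*sqrt(2)*z/8)


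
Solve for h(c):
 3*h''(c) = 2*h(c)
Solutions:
 h(c) = C1*exp(-sqrt(6)*c/3) + C2*exp(sqrt(6)*c/3)


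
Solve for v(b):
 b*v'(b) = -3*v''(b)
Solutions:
 v(b) = C1 + C2*erf(sqrt(6)*b/6)


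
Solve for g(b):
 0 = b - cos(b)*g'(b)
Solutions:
 g(b) = C1 + Integral(b/cos(b), b)


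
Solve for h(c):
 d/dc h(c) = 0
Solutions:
 h(c) = C1


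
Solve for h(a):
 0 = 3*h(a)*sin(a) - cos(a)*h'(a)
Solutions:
 h(a) = C1/cos(a)^3


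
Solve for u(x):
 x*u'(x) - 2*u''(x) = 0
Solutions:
 u(x) = C1 + C2*erfi(x/2)


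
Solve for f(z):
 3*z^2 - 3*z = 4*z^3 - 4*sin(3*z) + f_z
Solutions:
 f(z) = C1 - z^4 + z^3 - 3*z^2/2 - 4*cos(3*z)/3


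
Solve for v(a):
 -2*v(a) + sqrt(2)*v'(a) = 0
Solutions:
 v(a) = C1*exp(sqrt(2)*a)


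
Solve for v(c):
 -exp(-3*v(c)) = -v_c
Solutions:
 v(c) = log(C1 + 3*c)/3
 v(c) = log((-3^(1/3) - 3^(5/6)*I)*(C1 + c)^(1/3)/2)
 v(c) = log((-3^(1/3) + 3^(5/6)*I)*(C1 + c)^(1/3)/2)


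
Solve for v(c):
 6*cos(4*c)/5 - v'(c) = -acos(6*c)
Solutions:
 v(c) = C1 + c*acos(6*c) - sqrt(1 - 36*c^2)/6 + 3*sin(4*c)/10


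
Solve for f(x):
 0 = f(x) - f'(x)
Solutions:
 f(x) = C1*exp(x)


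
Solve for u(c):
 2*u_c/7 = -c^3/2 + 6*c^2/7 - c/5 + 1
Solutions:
 u(c) = C1 - 7*c^4/16 + c^3 - 7*c^2/20 + 7*c/2


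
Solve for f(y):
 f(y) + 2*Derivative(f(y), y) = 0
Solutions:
 f(y) = C1*exp(-y/2)


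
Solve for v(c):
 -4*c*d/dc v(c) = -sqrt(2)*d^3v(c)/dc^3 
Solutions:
 v(c) = C1 + Integral(C2*airyai(sqrt(2)*c) + C3*airybi(sqrt(2)*c), c)


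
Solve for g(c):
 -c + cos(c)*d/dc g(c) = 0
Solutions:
 g(c) = C1 + Integral(c/cos(c), c)


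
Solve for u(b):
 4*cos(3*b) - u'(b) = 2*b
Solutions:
 u(b) = C1 - b^2 + 4*sin(3*b)/3


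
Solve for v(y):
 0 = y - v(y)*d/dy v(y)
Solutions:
 v(y) = -sqrt(C1 + y^2)
 v(y) = sqrt(C1 + y^2)


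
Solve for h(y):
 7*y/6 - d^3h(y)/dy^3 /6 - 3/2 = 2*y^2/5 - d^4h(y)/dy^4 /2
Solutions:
 h(y) = C1 + C2*y + C3*y^2 + C4*exp(y/3) - y^5/25 - 37*y^4/120 - 26*y^3/5


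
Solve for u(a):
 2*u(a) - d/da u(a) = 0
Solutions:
 u(a) = C1*exp(2*a)


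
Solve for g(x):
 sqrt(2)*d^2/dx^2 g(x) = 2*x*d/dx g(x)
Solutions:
 g(x) = C1 + C2*erfi(2^(3/4)*x/2)


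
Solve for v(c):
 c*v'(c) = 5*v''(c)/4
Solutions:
 v(c) = C1 + C2*erfi(sqrt(10)*c/5)


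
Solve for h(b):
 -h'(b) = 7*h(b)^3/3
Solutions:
 h(b) = -sqrt(6)*sqrt(-1/(C1 - 7*b))/2
 h(b) = sqrt(6)*sqrt(-1/(C1 - 7*b))/2


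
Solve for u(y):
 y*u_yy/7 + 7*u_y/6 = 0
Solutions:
 u(y) = C1 + C2/y^(43/6)


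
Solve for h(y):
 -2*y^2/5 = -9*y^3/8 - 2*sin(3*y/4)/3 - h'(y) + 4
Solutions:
 h(y) = C1 - 9*y^4/32 + 2*y^3/15 + 4*y + 8*cos(3*y/4)/9


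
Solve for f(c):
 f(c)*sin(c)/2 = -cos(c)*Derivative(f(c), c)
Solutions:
 f(c) = C1*sqrt(cos(c))


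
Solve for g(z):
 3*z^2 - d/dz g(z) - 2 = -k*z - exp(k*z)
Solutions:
 g(z) = C1 + k*z^2/2 + z^3 - 2*z + exp(k*z)/k


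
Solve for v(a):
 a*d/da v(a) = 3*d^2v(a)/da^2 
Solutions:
 v(a) = C1 + C2*erfi(sqrt(6)*a/6)


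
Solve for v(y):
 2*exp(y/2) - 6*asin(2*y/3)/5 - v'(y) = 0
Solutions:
 v(y) = C1 - 6*y*asin(2*y/3)/5 - 3*sqrt(9 - 4*y^2)/5 + 4*exp(y/2)


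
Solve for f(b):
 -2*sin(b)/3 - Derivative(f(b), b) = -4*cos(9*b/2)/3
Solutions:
 f(b) = C1 + 8*sin(9*b/2)/27 + 2*cos(b)/3


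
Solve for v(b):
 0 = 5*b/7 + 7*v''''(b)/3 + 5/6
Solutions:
 v(b) = C1 + C2*b + C3*b^2 + C4*b^3 - b^5/392 - 5*b^4/336


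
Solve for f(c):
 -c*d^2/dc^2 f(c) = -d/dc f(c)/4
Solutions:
 f(c) = C1 + C2*c^(5/4)


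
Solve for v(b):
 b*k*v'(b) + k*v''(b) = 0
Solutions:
 v(b) = C1 + C2*erf(sqrt(2)*b/2)


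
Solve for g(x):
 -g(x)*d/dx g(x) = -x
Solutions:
 g(x) = -sqrt(C1 + x^2)
 g(x) = sqrt(C1 + x^2)


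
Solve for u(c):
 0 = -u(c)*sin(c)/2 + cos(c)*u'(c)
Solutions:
 u(c) = C1/sqrt(cos(c))


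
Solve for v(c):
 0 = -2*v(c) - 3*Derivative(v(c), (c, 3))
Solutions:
 v(c) = C3*exp(-2^(1/3)*3^(2/3)*c/3) + (C1*sin(2^(1/3)*3^(1/6)*c/2) + C2*cos(2^(1/3)*3^(1/6)*c/2))*exp(2^(1/3)*3^(2/3)*c/6)


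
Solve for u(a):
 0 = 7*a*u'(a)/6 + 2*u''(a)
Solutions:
 u(a) = C1 + C2*erf(sqrt(42)*a/12)


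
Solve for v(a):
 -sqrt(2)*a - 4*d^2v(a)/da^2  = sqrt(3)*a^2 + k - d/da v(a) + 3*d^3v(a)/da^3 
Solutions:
 v(a) = C1 + C2*exp(a*(-2 + sqrt(7))/3) + C3*exp(-a*(2 + sqrt(7))/3) + sqrt(3)*a^3/3 + sqrt(2)*a^2/2 + 4*sqrt(3)*a^2 + a*k + 4*sqrt(2)*a + 38*sqrt(3)*a


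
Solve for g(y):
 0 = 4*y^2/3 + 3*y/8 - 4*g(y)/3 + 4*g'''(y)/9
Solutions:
 g(y) = C3*exp(3^(1/3)*y) + y^2 + 9*y/32 + (C1*sin(3^(5/6)*y/2) + C2*cos(3^(5/6)*y/2))*exp(-3^(1/3)*y/2)


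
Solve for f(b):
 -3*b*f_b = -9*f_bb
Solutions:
 f(b) = C1 + C2*erfi(sqrt(6)*b/6)


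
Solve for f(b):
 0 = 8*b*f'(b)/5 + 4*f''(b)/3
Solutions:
 f(b) = C1 + C2*erf(sqrt(15)*b/5)


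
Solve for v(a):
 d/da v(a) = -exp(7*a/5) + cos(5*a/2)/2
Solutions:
 v(a) = C1 - 5*exp(7*a/5)/7 + sin(5*a/2)/5


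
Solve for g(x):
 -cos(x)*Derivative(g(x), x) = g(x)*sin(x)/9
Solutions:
 g(x) = C1*cos(x)^(1/9)


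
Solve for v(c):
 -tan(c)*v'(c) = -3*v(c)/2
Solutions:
 v(c) = C1*sin(c)^(3/2)


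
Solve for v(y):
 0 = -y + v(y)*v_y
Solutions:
 v(y) = -sqrt(C1 + y^2)
 v(y) = sqrt(C1 + y^2)


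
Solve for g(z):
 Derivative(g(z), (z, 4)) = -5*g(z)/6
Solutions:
 g(z) = (C1*sin(10^(1/4)*3^(3/4)*z/6) + C2*cos(10^(1/4)*3^(3/4)*z/6))*exp(-10^(1/4)*3^(3/4)*z/6) + (C3*sin(10^(1/4)*3^(3/4)*z/6) + C4*cos(10^(1/4)*3^(3/4)*z/6))*exp(10^(1/4)*3^(3/4)*z/6)


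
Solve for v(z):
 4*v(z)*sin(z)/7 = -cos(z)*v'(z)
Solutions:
 v(z) = C1*cos(z)^(4/7)


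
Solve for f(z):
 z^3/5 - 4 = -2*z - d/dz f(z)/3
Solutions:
 f(z) = C1 - 3*z^4/20 - 3*z^2 + 12*z


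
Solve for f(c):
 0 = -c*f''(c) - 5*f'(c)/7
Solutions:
 f(c) = C1 + C2*c^(2/7)


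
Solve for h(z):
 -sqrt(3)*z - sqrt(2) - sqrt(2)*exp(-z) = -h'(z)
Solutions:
 h(z) = C1 + sqrt(3)*z^2/2 + sqrt(2)*z - sqrt(2)*exp(-z)


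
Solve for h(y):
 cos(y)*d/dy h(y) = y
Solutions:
 h(y) = C1 + Integral(y/cos(y), y)


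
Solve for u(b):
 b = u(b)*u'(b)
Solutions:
 u(b) = -sqrt(C1 + b^2)
 u(b) = sqrt(C1 + b^2)


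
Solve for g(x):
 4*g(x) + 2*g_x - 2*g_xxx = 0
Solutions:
 g(x) = C1*exp(-x*((sqrt(78)/9 + 1)^(-1/3) + 3*(sqrt(78)/9 + 1)^(1/3))/6)*sin(sqrt(3)*x*(-3*(sqrt(78)/9 + 1)^(1/3) + (sqrt(78)/9 + 1)^(-1/3))/6) + C2*exp(-x*((sqrt(78)/9 + 1)^(-1/3) + 3*(sqrt(78)/9 + 1)^(1/3))/6)*cos(sqrt(3)*x*(-3*(sqrt(78)/9 + 1)^(1/3) + (sqrt(78)/9 + 1)^(-1/3))/6) + C3*exp(x*(1/(3*(sqrt(78)/9 + 1)^(1/3)) + (sqrt(78)/9 + 1)^(1/3)))


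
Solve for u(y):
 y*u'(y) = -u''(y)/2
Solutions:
 u(y) = C1 + C2*erf(y)


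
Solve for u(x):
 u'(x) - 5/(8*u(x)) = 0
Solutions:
 u(x) = -sqrt(C1 + 5*x)/2
 u(x) = sqrt(C1 + 5*x)/2


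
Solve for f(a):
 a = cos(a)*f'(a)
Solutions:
 f(a) = C1 + Integral(a/cos(a), a)


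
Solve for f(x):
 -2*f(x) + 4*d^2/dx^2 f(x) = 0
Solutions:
 f(x) = C1*exp(-sqrt(2)*x/2) + C2*exp(sqrt(2)*x/2)


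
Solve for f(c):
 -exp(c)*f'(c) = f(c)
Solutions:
 f(c) = C1*exp(exp(-c))


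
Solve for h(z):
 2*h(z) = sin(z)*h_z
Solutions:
 h(z) = C1*(cos(z) - 1)/(cos(z) + 1)


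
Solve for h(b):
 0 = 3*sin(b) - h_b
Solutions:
 h(b) = C1 - 3*cos(b)


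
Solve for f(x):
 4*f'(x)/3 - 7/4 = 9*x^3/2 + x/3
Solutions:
 f(x) = C1 + 27*x^4/32 + x^2/8 + 21*x/16


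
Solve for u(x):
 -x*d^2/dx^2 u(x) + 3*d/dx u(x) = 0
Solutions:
 u(x) = C1 + C2*x^4


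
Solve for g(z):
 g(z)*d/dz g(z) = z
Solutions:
 g(z) = -sqrt(C1 + z^2)
 g(z) = sqrt(C1 + z^2)


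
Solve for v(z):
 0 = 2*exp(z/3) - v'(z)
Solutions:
 v(z) = C1 + 6*exp(z/3)


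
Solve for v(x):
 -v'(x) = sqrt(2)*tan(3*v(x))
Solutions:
 v(x) = -asin(C1*exp(-3*sqrt(2)*x))/3 + pi/3
 v(x) = asin(C1*exp(-3*sqrt(2)*x))/3


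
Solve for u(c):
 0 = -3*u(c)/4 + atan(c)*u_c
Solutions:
 u(c) = C1*exp(3*Integral(1/atan(c), c)/4)


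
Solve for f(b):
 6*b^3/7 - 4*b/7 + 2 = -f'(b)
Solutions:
 f(b) = C1 - 3*b^4/14 + 2*b^2/7 - 2*b


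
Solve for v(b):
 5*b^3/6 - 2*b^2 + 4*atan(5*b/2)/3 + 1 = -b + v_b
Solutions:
 v(b) = C1 + 5*b^4/24 - 2*b^3/3 + b^2/2 + 4*b*atan(5*b/2)/3 + b - 4*log(25*b^2 + 4)/15


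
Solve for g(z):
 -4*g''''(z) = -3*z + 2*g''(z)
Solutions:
 g(z) = C1 + C2*z + C3*sin(sqrt(2)*z/2) + C4*cos(sqrt(2)*z/2) + z^3/4


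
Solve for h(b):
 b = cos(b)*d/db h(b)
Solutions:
 h(b) = C1 + Integral(b/cos(b), b)


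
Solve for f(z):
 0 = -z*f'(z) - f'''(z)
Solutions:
 f(z) = C1 + Integral(C2*airyai(-z) + C3*airybi(-z), z)


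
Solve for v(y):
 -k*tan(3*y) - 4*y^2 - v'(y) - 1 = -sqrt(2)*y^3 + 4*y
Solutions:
 v(y) = C1 + k*log(cos(3*y))/3 + sqrt(2)*y^4/4 - 4*y^3/3 - 2*y^2 - y


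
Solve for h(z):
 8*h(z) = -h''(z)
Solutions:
 h(z) = C1*sin(2*sqrt(2)*z) + C2*cos(2*sqrt(2)*z)


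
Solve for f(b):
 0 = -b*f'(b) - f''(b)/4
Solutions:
 f(b) = C1 + C2*erf(sqrt(2)*b)


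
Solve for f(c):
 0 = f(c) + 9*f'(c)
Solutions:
 f(c) = C1*exp(-c/9)


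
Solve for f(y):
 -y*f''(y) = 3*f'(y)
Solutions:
 f(y) = C1 + C2/y^2


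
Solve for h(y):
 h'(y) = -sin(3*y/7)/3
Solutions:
 h(y) = C1 + 7*cos(3*y/7)/9


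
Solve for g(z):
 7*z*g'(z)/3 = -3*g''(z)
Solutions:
 g(z) = C1 + C2*erf(sqrt(14)*z/6)


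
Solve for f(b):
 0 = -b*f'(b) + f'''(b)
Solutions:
 f(b) = C1 + Integral(C2*airyai(b) + C3*airybi(b), b)


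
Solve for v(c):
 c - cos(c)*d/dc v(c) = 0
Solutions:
 v(c) = C1 + Integral(c/cos(c), c)


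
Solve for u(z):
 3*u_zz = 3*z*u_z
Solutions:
 u(z) = C1 + C2*erfi(sqrt(2)*z/2)


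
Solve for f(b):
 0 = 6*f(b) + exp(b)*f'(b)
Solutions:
 f(b) = C1*exp(6*exp(-b))


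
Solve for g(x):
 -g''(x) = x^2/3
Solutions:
 g(x) = C1 + C2*x - x^4/36


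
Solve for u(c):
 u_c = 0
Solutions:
 u(c) = C1


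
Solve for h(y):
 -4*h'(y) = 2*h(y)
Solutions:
 h(y) = C1*exp(-y/2)


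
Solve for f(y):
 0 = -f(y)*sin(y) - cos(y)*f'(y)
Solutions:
 f(y) = C1*cos(y)


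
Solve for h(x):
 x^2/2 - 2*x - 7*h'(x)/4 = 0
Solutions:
 h(x) = C1 + 2*x^3/21 - 4*x^2/7


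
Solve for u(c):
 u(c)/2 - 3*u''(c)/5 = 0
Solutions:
 u(c) = C1*exp(-sqrt(30)*c/6) + C2*exp(sqrt(30)*c/6)


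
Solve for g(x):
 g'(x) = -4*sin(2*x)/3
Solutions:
 g(x) = C1 + 2*cos(2*x)/3


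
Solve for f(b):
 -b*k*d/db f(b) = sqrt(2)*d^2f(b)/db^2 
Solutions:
 f(b) = Piecewise((-2^(3/4)*sqrt(pi)*C1*erf(2^(1/4)*b*sqrt(k)/2)/(2*sqrt(k)) - C2, (k > 0) | (k < 0)), (-C1*b - C2, True))


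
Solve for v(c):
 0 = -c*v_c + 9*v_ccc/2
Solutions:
 v(c) = C1 + Integral(C2*airyai(6^(1/3)*c/3) + C3*airybi(6^(1/3)*c/3), c)


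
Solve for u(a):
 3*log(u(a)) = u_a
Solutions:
 li(u(a)) = C1 + 3*a


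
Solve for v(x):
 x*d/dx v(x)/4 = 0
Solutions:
 v(x) = C1


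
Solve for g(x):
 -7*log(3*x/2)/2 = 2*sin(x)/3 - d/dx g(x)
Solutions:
 g(x) = C1 + 7*x*log(x)/2 - 7*x/2 - 4*x*log(2) + x*log(6)/2 + 3*x*log(3) - 2*cos(x)/3


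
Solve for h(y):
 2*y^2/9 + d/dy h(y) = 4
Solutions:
 h(y) = C1 - 2*y^3/27 + 4*y


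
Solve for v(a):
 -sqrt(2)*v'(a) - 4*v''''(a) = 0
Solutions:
 v(a) = C1 + C4*exp(-sqrt(2)*a/2) + (C2*sin(sqrt(6)*a/4) + C3*cos(sqrt(6)*a/4))*exp(sqrt(2)*a/4)


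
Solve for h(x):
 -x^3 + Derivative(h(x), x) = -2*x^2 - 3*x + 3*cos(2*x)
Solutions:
 h(x) = C1 + x^4/4 - 2*x^3/3 - 3*x^2/2 + 3*sin(2*x)/2


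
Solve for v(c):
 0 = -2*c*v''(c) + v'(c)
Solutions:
 v(c) = C1 + C2*c^(3/2)


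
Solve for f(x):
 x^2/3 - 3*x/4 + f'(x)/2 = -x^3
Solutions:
 f(x) = C1 - x^4/2 - 2*x^3/9 + 3*x^2/4


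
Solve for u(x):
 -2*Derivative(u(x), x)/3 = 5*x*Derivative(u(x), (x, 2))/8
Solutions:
 u(x) = C1 + C2/x^(1/15)


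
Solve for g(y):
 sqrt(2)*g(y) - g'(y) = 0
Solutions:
 g(y) = C1*exp(sqrt(2)*y)


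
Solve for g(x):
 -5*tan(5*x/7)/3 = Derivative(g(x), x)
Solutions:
 g(x) = C1 + 7*log(cos(5*x/7))/3


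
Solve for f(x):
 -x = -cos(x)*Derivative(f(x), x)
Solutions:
 f(x) = C1 + Integral(x/cos(x), x)


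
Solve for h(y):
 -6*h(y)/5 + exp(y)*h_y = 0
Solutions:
 h(y) = C1*exp(-6*exp(-y)/5)


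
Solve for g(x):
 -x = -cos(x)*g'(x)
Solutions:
 g(x) = C1 + Integral(x/cos(x), x)


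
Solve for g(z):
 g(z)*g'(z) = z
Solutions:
 g(z) = -sqrt(C1 + z^2)
 g(z) = sqrt(C1 + z^2)


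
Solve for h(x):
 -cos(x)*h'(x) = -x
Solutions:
 h(x) = C1 + Integral(x/cos(x), x)


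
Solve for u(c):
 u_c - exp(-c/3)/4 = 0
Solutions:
 u(c) = C1 - 3*exp(-c/3)/4


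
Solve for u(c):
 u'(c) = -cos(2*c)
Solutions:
 u(c) = C1 - sin(2*c)/2


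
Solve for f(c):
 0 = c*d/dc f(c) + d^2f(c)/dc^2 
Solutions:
 f(c) = C1 + C2*erf(sqrt(2)*c/2)


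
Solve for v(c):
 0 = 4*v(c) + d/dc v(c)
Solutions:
 v(c) = C1*exp(-4*c)


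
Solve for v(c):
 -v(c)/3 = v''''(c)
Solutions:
 v(c) = (C1*sin(sqrt(2)*3^(3/4)*c/6) + C2*cos(sqrt(2)*3^(3/4)*c/6))*exp(-sqrt(2)*3^(3/4)*c/6) + (C3*sin(sqrt(2)*3^(3/4)*c/6) + C4*cos(sqrt(2)*3^(3/4)*c/6))*exp(sqrt(2)*3^(3/4)*c/6)


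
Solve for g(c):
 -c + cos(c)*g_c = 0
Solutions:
 g(c) = C1 + Integral(c/cos(c), c)


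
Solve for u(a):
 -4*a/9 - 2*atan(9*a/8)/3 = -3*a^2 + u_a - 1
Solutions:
 u(a) = C1 + a^3 - 2*a^2/9 - 2*a*atan(9*a/8)/3 + a + 8*log(81*a^2 + 64)/27


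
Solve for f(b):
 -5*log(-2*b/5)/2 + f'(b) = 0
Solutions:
 f(b) = C1 + 5*b*log(-b)/2 + 5*b*(-log(5) - 1 + log(2))/2


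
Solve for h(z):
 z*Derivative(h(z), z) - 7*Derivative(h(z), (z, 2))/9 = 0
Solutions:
 h(z) = C1 + C2*erfi(3*sqrt(14)*z/14)


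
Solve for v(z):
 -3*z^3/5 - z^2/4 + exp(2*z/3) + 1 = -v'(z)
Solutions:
 v(z) = C1 + 3*z^4/20 + z^3/12 - z - 3*exp(2*z/3)/2


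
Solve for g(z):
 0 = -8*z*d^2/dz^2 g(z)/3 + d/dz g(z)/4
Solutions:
 g(z) = C1 + C2*z^(35/32)


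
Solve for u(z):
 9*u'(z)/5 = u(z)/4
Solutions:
 u(z) = C1*exp(5*z/36)


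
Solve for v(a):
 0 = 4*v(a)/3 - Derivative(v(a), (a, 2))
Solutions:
 v(a) = C1*exp(-2*sqrt(3)*a/3) + C2*exp(2*sqrt(3)*a/3)


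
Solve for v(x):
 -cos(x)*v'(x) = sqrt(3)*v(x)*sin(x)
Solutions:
 v(x) = C1*cos(x)^(sqrt(3))


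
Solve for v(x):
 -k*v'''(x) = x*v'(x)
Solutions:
 v(x) = C1 + Integral(C2*airyai(x*(-1/k)^(1/3)) + C3*airybi(x*(-1/k)^(1/3)), x)


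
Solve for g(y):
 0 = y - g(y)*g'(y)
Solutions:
 g(y) = -sqrt(C1 + y^2)
 g(y) = sqrt(C1 + y^2)


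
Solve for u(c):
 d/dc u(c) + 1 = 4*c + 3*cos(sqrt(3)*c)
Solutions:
 u(c) = C1 + 2*c^2 - c + sqrt(3)*sin(sqrt(3)*c)


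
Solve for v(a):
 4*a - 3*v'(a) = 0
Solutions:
 v(a) = C1 + 2*a^2/3


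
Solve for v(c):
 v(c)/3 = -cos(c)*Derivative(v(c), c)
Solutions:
 v(c) = C1*(sin(c) - 1)^(1/6)/(sin(c) + 1)^(1/6)


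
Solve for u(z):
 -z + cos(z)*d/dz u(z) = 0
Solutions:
 u(z) = C1 + Integral(z/cos(z), z)


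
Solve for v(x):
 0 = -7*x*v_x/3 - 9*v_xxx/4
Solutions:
 v(x) = C1 + Integral(C2*airyai(-28^(1/3)*x/3) + C3*airybi(-28^(1/3)*x/3), x)


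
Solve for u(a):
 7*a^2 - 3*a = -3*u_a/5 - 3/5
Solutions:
 u(a) = C1 - 35*a^3/9 + 5*a^2/2 - a


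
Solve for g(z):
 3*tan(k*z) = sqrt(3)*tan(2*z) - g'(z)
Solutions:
 g(z) = C1 - 3*Piecewise((-log(cos(k*z))/k, Ne(k, 0)), (0, True)) - sqrt(3)*log(cos(2*z))/2


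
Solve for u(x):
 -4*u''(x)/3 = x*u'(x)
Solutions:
 u(x) = C1 + C2*erf(sqrt(6)*x/4)


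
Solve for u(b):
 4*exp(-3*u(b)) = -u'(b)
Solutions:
 u(b) = log(C1 - 12*b)/3
 u(b) = log((-3^(1/3) - 3^(5/6)*I)*(C1 - 4*b)^(1/3)/2)
 u(b) = log((-3^(1/3) + 3^(5/6)*I)*(C1 - 4*b)^(1/3)/2)
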